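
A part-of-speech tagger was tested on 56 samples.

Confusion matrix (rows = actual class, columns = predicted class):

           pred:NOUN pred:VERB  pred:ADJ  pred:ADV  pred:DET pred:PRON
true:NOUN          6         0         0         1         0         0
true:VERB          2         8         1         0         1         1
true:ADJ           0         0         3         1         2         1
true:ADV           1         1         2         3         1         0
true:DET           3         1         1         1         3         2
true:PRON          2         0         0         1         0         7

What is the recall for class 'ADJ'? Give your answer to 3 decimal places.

One-vs-rest for 'ADJ': TP = diagonal; FP = other classes predicted 'ADJ'; FN = 'ADJ' predicted as other.
recall = TP/(TP+FN).
ADJ: TP=3, FN=0+0+1+2+1=4 → 3/7 = 0.4286

0.429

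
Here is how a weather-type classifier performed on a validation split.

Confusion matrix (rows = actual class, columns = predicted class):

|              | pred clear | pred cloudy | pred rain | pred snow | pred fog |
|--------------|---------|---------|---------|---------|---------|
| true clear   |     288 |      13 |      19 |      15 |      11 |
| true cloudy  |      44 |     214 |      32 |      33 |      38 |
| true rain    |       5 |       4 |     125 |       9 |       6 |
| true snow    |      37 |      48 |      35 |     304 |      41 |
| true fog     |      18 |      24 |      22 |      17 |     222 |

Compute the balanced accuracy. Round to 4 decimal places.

Balanced accuracy = mean of per-class recall.
  clear: recall = 288/346 = 0.83237
  cloudy: recall = 214/361 = 0.59280
  rain: recall = 125/149 = 0.83893
  snow: recall = 304/465 = 0.65376
  fog: recall = 222/303 = 0.73267
Mean = (0.83237 + 0.59280 + 0.83893 + 0.65376 + 0.73267) / 5 = 0.7301

0.7301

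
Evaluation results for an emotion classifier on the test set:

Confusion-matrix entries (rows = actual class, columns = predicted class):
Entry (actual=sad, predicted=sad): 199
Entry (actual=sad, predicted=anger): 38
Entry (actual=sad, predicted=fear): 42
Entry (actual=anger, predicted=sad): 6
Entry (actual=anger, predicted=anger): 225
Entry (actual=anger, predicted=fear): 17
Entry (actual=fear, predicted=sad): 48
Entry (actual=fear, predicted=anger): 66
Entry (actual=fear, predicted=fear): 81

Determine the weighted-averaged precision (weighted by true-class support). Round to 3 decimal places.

0.695

Per-class precision (TP/(TP+FP)):
  sad: TP=199, FP=6+48=54 → 199/253 = 0.7866
  anger: TP=225, FP=38+66=104 → 225/329 = 0.6839
  fear: TP=81, FP=42+17=59 → 81/140 = 0.5786
Weighted-precision = Σ (supportᵢ/N)·precisionᵢ with N=722: (279/722)·0.7866 + (248/722)·0.6839 + (195/722)·0.5786 = 0.695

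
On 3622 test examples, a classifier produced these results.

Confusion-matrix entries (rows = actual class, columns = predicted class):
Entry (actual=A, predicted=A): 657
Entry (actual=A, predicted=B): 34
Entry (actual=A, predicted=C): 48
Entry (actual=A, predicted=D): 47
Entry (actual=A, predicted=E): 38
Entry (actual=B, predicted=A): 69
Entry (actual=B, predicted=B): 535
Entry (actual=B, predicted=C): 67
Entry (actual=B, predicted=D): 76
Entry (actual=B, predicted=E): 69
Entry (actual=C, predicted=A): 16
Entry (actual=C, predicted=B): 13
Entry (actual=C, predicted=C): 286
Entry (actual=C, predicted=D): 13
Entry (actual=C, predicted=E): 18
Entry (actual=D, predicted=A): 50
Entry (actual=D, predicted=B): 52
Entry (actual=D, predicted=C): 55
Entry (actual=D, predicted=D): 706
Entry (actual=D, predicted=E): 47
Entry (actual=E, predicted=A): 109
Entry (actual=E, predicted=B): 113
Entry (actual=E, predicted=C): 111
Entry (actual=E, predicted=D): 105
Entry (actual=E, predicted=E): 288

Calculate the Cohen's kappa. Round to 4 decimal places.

Observed agreement pₒ = trace/N = 2472/3622 = 0.68250
Expected agreement pₑ = Σ (rowᵢ·colᵢ)/N² = (824·901 + 816·747 + 346·567 + 910·947 + 726·460)/3622² = 0.20916
κ = (pₒ − pₑ)/(1 − pₑ) = (0.68250 − 0.20916)/(1 − 0.20916) = 0.5985

0.5985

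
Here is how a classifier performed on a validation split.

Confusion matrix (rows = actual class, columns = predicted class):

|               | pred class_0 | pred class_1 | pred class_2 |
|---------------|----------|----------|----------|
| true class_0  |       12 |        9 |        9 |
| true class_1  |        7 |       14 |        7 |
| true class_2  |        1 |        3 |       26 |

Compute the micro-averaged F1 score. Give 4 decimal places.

0.5909

Micro-averaging pools counts across classes: ΣTP=52, ΣFP=36, ΣFN=36.
Micro-F1 score = 2·TP/(2·TP+FP+FN) on pooled counts = 0.5909 (equals overall accuracy in single-label multiclass).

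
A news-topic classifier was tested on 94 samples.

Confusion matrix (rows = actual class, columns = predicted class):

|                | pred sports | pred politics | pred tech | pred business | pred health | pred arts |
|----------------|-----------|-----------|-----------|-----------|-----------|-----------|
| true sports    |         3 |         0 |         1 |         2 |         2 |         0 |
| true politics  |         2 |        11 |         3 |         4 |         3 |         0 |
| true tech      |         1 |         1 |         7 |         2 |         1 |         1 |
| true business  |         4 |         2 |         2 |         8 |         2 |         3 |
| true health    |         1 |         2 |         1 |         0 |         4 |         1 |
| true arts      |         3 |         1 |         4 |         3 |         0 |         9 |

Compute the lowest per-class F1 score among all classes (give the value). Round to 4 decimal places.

0.2727

Per-class F1 score (2·TP/(2·TP+FP+FN)):
  sports: TP=3, FP=2+1+4+1+3=11, FN=0+1+2+2+0=5 → 6/22 = 0.27273
  politics: TP=11, FP=0+1+2+2+1=6, FN=2+3+4+3+0=12 → 22/40 = 0.55000
  tech: TP=7, FP=1+3+2+1+4=11, FN=1+1+2+1+1=6 → 14/31 = 0.45161
  business: TP=8, FP=2+4+2+0+3=11, FN=4+2+2+2+3=13 → 16/40 = 0.40000
  health: TP=4, FP=2+3+1+2+0=8, FN=1+2+1+0+1=5 → 8/21 = 0.38095
  arts: TP=9, FP=0+0+1+3+1=5, FN=3+1+4+3+0=11 → 18/34 = 0.52941
Lowest is class 'sports' with F1 score = 0.2727.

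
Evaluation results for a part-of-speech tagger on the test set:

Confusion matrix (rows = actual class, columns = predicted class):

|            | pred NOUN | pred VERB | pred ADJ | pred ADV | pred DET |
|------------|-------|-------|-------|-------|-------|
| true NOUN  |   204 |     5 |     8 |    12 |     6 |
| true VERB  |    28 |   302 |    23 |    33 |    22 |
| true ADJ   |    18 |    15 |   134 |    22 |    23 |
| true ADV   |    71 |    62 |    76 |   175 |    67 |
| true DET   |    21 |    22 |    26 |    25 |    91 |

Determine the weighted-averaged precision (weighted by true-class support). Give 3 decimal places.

Per-class precision (TP/(TP+FP)):
  NOUN: TP=204, FP=28+18+71+21=138 → 204/342 = 0.5965
  VERB: TP=302, FP=5+15+62+22=104 → 302/406 = 0.7438
  ADJ: TP=134, FP=8+23+76+26=133 → 134/267 = 0.5019
  ADV: TP=175, FP=12+33+22+25=92 → 175/267 = 0.6554
  DET: TP=91, FP=6+22+23+67=118 → 91/209 = 0.4354
Weighted-precision = Σ (supportᵢ/N)·precisionᵢ with N=1491: (235/1491)·0.5965 + (408/1491)·0.7438 + (212/1491)·0.5019 + (451/1491)·0.6554 + (185/1491)·0.4354 = 0.621

0.621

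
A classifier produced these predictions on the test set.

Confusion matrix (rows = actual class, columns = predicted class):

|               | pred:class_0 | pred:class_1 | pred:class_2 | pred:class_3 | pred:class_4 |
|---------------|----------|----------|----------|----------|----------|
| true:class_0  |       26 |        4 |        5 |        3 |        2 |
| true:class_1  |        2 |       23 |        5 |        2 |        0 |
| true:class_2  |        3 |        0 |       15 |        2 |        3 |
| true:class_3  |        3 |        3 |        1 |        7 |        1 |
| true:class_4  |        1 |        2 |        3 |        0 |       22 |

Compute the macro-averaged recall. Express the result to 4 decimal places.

0.6547

Per-class recall (TP/(TP+FN)):
  class_0: TP=26, FN=4+5+3+2=14 → 26/40 = 0.65000
  class_1: TP=23, FN=2+5+2+0=9 → 23/32 = 0.71875
  class_2: TP=15, FN=3+0+2+3=8 → 15/23 = 0.65217
  class_3: TP=7, FN=3+3+1+1=8 → 7/15 = 0.46667
  class_4: TP=22, FN=1+2+3+0=6 → 22/28 = 0.78571
Macro-recall = mean = (0.65000 + 0.71875 + 0.65217 + 0.46667 + 0.78571) / 5 = 0.6547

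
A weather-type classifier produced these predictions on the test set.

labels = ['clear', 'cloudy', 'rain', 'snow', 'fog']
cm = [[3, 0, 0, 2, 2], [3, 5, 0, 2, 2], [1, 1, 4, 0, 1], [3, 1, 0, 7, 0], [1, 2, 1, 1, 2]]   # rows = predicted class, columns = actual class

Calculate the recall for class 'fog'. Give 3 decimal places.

0.286

Treat 'fog' as positive and all other classes as negative.
recall = TP/(TP+FN).
fog: TP=2, FN=2+2+1+0=5 → 2/7 = 0.2857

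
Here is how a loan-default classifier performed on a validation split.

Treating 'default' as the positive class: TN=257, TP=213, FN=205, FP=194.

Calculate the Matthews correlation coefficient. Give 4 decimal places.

MCC = (TP·TN − FP·FN) / √((TP+FP)(TP+FN)(TN+FP)(TN+FN))
Numerator = 213·257 − 194·205 = 14971
Denominator = √(407·418·451·462) = √35447793612 = 188275.8445
MCC = 14971 / 188275.8445 = 0.0795

0.0795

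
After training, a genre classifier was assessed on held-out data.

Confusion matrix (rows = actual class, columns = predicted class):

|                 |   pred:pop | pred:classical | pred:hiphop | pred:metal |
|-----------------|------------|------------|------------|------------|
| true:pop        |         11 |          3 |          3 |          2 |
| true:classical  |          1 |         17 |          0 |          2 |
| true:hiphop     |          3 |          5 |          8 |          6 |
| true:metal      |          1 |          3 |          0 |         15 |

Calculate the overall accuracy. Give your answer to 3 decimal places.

0.638

Accuracy = trace / total = (11+17+8+15=51) / 80 = 51/80 = 0.638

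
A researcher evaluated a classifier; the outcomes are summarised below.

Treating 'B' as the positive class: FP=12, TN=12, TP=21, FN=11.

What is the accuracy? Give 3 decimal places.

Accuracy = (TP+TN)/N = (21+12)/56 = 0.589

0.589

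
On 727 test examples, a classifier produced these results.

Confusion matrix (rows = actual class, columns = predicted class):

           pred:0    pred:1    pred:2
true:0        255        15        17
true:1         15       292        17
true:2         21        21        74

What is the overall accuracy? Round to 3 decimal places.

0.854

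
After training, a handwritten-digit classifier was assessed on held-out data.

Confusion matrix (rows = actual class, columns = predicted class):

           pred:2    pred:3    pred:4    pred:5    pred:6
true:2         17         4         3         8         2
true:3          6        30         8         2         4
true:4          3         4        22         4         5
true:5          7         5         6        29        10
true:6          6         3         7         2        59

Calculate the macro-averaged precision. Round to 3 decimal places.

Per-class precision (TP/(TP+FP)):
  2: TP=17, FP=6+3+7+6=22 → 17/39 = 0.4359
  3: TP=30, FP=4+4+5+3=16 → 30/46 = 0.6522
  4: TP=22, FP=3+8+6+7=24 → 22/46 = 0.4783
  5: TP=29, FP=8+2+4+2=16 → 29/45 = 0.6444
  6: TP=59, FP=2+4+5+10=21 → 59/80 = 0.7375
Macro-precision = mean = (0.4359 + 0.6522 + 0.4783 + 0.6444 + 0.7375) / 5 = 0.590

0.590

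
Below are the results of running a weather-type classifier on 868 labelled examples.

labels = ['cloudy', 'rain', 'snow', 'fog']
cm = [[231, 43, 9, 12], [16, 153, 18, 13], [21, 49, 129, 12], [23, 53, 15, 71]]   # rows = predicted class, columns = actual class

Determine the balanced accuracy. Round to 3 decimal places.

Balanced accuracy = mean of per-class recall.
  cloudy: recall = 231/291 = 0.7938
  rain: recall = 153/298 = 0.5134
  snow: recall = 129/171 = 0.7544
  fog: recall = 71/108 = 0.6574
Mean = (0.7938 + 0.5134 + 0.7544 + 0.6574) / 4 = 0.680

0.680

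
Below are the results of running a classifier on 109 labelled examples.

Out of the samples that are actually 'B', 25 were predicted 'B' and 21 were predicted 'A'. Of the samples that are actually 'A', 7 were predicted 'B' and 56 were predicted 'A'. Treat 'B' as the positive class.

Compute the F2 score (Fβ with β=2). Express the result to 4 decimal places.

0.5787

Fβ = (1+β²)·TP / ((1+β²)·TP + β²·FN + FP), with β²=4
= 5·25 / (5·25 + 4·21 + 7) = 0.5787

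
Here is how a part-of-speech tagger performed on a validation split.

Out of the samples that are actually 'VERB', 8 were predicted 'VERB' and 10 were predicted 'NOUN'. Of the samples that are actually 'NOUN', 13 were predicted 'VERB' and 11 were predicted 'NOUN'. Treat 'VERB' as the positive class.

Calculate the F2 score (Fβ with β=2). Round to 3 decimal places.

Fβ = (1+β²)·TP / ((1+β²)·TP + β²·FN + FP), with β²=4
= 5·8 / (5·8 + 4·10 + 13) = 0.430

0.430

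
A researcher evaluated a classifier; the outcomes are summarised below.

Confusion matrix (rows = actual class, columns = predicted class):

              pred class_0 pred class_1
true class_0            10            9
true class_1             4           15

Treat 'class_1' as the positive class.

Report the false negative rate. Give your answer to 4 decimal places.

0.2105

FNR = FN/(FN+TP) = 4/(4+15) = 0.2105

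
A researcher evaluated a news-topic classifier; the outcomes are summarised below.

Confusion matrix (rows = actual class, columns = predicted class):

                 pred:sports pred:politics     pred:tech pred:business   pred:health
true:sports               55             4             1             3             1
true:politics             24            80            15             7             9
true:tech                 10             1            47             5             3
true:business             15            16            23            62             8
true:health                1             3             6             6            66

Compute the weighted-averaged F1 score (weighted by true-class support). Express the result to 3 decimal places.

Per-class F1 score (2·TP/(2·TP+FP+FN)):
  sports: TP=55, FP=24+10+15+1=50, FN=4+1+3+1=9 → 110/169 = 0.6509
  politics: TP=80, FP=4+1+16+3=24, FN=24+15+7+9=55 → 160/239 = 0.6695
  tech: TP=47, FP=1+15+23+6=45, FN=10+1+5+3=19 → 94/158 = 0.5949
  business: TP=62, FP=3+7+5+6=21, FN=15+16+23+8=62 → 124/207 = 0.5990
  health: TP=66, FP=1+9+3+8=21, FN=1+3+6+6=16 → 132/169 = 0.7811
Weighted-F1 score = Σ (supportᵢ/N)·F1 scoreᵢ with N=471: (64/471)·0.6509 + (135/471)·0.6695 + (66/471)·0.5949 + (124/471)·0.5990 + (82/471)·0.7811 = 0.657

0.657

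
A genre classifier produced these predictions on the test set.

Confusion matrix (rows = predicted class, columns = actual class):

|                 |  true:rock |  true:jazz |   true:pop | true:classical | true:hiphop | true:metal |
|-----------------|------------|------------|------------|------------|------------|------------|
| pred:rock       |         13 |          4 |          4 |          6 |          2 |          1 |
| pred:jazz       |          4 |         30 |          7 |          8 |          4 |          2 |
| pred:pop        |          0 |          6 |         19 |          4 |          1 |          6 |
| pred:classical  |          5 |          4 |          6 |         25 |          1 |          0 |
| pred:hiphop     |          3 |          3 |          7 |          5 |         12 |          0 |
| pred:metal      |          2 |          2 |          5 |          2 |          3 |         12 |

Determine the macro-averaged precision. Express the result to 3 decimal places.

0.496

Per-class precision (TP/(TP+FP)):
  rock: TP=13, FP=4+4+6+2+1=17 → 13/30 = 0.4333
  jazz: TP=30, FP=4+7+8+4+2=25 → 30/55 = 0.5455
  pop: TP=19, FP=0+6+4+1+6=17 → 19/36 = 0.5278
  classical: TP=25, FP=5+4+6+1+0=16 → 25/41 = 0.6098
  hiphop: TP=12, FP=3+3+7+5+0=18 → 12/30 = 0.4000
  metal: TP=12, FP=2+2+5+2+3=14 → 12/26 = 0.4615
Macro-precision = mean = (0.4333 + 0.5455 + 0.5278 + 0.6098 + 0.4000 + 0.4615) / 6 = 0.496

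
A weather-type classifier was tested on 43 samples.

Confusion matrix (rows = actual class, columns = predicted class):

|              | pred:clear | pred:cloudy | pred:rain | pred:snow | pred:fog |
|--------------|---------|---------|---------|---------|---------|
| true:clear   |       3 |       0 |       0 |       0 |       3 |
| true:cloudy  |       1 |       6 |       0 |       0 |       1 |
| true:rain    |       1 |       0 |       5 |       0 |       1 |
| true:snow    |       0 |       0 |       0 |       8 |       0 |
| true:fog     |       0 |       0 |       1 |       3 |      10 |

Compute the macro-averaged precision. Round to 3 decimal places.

Per-class precision (TP/(TP+FP)):
  clear: TP=3, FP=1+1+0+0=2 → 3/5 = 0.6000
  cloudy: TP=6, FP=0+0+0+0=0 → 6/6 = 1.0000
  rain: TP=5, FP=0+0+0+1=1 → 5/6 = 0.8333
  snow: TP=8, FP=0+0+0+3=3 → 8/11 = 0.7273
  fog: TP=10, FP=3+1+1+0=5 → 10/15 = 0.6667
Macro-precision = mean = (0.6000 + 1.0000 + 0.8333 + 0.7273 + 0.6667) / 5 = 0.765

0.765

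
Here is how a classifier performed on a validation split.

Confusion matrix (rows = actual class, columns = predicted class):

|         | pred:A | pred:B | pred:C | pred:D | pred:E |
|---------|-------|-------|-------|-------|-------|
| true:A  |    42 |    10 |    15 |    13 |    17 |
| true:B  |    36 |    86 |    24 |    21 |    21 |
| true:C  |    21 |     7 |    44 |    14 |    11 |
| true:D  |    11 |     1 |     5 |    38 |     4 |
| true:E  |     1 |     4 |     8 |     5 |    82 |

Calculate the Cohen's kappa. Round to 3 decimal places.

Observed agreement pₒ = trace/N = 292/541 = 0.5397
Expected agreement pₑ = Σ (rowᵢ·colᵢ)/N² = (97·111 + 188·108 + 97·96 + 59·91 + 100·135)/541² = 0.2024
κ = (pₒ − pₑ)/(1 − pₑ) = (0.5397 − 0.2024)/(1 − 0.2024) = 0.423

0.423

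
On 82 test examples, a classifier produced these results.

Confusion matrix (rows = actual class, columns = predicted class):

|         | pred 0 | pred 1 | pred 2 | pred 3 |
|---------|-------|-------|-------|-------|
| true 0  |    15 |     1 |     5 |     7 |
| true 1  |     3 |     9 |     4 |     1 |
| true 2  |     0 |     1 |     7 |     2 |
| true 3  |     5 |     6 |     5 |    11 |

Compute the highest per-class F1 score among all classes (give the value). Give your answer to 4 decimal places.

Per-class F1 score (2·TP/(2·TP+FP+FN)):
  0: TP=15, FP=3+0+5=8, FN=1+5+7=13 → 30/51 = 0.58824
  1: TP=9, FP=1+1+6=8, FN=3+4+1=8 → 18/34 = 0.52941
  2: TP=7, FP=5+4+5=14, FN=0+1+2=3 → 14/31 = 0.45161
  3: TP=11, FP=7+1+2=10, FN=5+6+5=16 → 22/48 = 0.45833
Highest is class '0' with F1 score = 0.5882.

0.5882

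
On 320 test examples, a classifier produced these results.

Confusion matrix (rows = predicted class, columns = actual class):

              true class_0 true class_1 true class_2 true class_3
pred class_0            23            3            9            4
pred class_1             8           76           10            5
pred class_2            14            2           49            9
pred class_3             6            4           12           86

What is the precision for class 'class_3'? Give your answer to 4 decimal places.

Treat 'class_3' as positive and all other classes as negative.
precision = TP/(TP+FP).
class_3: TP=86, FP=6+4+12=22 → 86/108 = 0.79630

0.7963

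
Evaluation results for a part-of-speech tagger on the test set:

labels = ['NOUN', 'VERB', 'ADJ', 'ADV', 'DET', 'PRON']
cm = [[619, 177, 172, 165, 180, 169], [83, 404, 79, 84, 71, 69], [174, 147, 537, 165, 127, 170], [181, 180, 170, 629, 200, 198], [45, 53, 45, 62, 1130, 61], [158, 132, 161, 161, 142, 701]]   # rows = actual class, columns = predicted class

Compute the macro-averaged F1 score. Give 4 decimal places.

0.4919

Per-class F1 score (2·TP/(2·TP+FP+FN)):
  NOUN: TP=619, FP=83+174+181+45+158=641, FN=177+172+165+180+169=863 → 1238/2742 = 0.45150
  VERB: TP=404, FP=177+147+180+53+132=689, FN=83+79+84+71+69=386 → 808/1883 = 0.42910
  ADJ: TP=537, FP=172+79+170+45+161=627, FN=174+147+165+127+170=783 → 1074/2484 = 0.43237
  ADV: TP=629, FP=165+84+165+62+161=637, FN=181+180+170+200+198=929 → 1258/2824 = 0.44547
  DET: TP=1130, FP=180+71+127+200+142=720, FN=45+53+45+62+61=266 → 2260/3246 = 0.69624
  PRON: TP=701, FP=169+69+170+198+61=667, FN=158+132+161+161+142=754 → 1402/2823 = 0.49663
Macro-F1 score = mean = (0.45150 + 0.42910 + 0.43237 + 0.44547 + 0.69624 + 0.49663) / 6 = 0.4919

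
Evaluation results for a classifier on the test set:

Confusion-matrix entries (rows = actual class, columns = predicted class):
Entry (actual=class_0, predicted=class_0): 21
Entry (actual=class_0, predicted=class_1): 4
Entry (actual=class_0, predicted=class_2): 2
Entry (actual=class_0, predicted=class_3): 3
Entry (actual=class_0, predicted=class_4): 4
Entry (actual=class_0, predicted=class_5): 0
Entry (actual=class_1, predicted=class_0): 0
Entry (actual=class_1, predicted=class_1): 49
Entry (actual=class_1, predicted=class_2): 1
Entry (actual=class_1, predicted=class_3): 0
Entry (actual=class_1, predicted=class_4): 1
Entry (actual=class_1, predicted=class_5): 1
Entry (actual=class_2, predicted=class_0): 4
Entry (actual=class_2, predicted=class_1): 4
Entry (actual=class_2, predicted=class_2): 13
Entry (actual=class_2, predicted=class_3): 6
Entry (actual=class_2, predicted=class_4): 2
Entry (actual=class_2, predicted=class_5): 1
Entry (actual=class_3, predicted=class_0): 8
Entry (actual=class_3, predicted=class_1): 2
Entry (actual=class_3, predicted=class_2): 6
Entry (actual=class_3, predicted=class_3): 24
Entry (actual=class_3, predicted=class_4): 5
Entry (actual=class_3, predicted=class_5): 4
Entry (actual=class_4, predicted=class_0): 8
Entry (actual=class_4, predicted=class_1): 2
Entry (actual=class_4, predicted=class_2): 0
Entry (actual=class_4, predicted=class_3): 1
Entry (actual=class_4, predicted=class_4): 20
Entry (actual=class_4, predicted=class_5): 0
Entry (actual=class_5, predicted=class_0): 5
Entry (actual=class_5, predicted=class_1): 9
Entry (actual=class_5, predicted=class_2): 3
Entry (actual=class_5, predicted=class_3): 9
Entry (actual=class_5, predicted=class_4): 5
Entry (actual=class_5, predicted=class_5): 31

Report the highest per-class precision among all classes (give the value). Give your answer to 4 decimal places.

0.8378

Per-class precision (TP/(TP+FP)):
  class_0: TP=21, FP=0+4+8+8+5=25 → 21/46 = 0.45652
  class_1: TP=49, FP=4+4+2+2+9=21 → 49/70 = 0.70000
  class_2: TP=13, FP=2+1+6+0+3=12 → 13/25 = 0.52000
  class_3: TP=24, FP=3+0+6+1+9=19 → 24/43 = 0.55814
  class_4: TP=20, FP=4+1+2+5+5=17 → 20/37 = 0.54054
  class_5: TP=31, FP=0+1+1+4+0=6 → 31/37 = 0.83784
Highest is class 'class_5' with precision = 0.8378.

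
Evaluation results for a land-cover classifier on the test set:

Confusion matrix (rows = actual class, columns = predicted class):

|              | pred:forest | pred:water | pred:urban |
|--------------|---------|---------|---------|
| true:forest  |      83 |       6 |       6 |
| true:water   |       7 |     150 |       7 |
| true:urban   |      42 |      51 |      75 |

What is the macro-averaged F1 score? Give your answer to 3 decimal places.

0.709

Per-class F1 score (2·TP/(2·TP+FP+FN)):
  forest: TP=83, FP=7+42=49, FN=6+6=12 → 166/227 = 0.7313
  water: TP=150, FP=6+51=57, FN=7+7=14 → 300/371 = 0.8086
  urban: TP=75, FP=6+7=13, FN=42+51=93 → 150/256 = 0.5859
Macro-F1 score = mean = (0.7313 + 0.8086 + 0.5859) / 3 = 0.709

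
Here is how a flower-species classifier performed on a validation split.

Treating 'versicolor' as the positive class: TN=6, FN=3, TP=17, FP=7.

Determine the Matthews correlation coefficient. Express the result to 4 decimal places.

MCC = (TP·TN − FP·FN) / √((TP+FP)(TP+FN)(TN+FP)(TN+FN))
Numerator = 17·6 − 7·3 = 81
Denominator = √(24·20·13·9) = √56160 = 236.9810
MCC = 81 / 236.9810 = 0.3418

0.3418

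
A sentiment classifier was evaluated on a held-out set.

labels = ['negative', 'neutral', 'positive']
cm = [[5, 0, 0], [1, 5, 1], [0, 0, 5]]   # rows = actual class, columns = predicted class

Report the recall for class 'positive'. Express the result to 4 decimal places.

One-vs-rest for 'positive': TP = diagonal; FP = other classes predicted 'positive'; FN = 'positive' predicted as other.
recall = TP/(TP+FN).
positive: TP=5, FN=0+0=0 → 5/5 = 1.00000

1.0000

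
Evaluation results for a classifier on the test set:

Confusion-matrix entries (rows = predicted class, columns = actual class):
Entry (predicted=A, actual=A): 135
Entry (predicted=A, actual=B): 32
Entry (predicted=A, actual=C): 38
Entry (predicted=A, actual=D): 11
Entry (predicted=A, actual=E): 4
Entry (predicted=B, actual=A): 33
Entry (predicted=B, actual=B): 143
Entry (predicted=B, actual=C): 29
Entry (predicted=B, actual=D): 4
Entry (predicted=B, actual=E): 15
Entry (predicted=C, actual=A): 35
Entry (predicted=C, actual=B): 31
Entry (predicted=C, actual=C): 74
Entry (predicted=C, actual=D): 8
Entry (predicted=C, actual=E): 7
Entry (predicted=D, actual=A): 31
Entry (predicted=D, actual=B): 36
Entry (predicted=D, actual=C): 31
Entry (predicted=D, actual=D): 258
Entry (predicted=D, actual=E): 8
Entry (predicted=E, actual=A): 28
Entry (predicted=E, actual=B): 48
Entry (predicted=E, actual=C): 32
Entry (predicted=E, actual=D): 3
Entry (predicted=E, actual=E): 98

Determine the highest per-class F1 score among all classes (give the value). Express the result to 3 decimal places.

0.796

Per-class F1 score (2·TP/(2·TP+FP+FN)):
  A: TP=135, FP=32+38+11+4=85, FN=33+35+31+28=127 → 270/482 = 0.5602
  B: TP=143, FP=33+29+4+15=81, FN=32+31+36+48=147 → 286/514 = 0.5564
  C: TP=74, FP=35+31+8+7=81, FN=38+29+31+32=130 → 148/359 = 0.4123
  D: TP=258, FP=31+36+31+8=106, FN=11+4+8+3=26 → 516/648 = 0.7963
  E: TP=98, FP=28+48+32+3=111, FN=4+15+7+8=34 → 196/341 = 0.5748
Highest is class 'D' with F1 score = 0.796.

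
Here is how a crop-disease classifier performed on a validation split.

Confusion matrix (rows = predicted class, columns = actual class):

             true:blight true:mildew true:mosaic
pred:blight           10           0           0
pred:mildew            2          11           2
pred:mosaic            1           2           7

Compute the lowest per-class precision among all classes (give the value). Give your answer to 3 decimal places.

Per-class precision (TP/(TP+FP)):
  blight: TP=10, FP=0+0=0 → 10/10 = 1.0000
  mildew: TP=11, FP=2+2=4 → 11/15 = 0.7333
  mosaic: TP=7, FP=1+2=3 → 7/10 = 0.7000
Lowest is class 'mosaic' with precision = 0.700.

0.700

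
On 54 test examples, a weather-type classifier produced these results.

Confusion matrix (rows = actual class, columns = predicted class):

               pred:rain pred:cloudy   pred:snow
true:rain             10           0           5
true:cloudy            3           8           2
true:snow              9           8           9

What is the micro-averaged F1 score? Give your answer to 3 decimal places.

Micro-averaging pools counts across classes: ΣTP=27, ΣFP=27, ΣFN=27.
Micro-F1 score = 2·TP/(2·TP+FP+FN) on pooled counts = 0.500 (equals overall accuracy in single-label multiclass).

0.500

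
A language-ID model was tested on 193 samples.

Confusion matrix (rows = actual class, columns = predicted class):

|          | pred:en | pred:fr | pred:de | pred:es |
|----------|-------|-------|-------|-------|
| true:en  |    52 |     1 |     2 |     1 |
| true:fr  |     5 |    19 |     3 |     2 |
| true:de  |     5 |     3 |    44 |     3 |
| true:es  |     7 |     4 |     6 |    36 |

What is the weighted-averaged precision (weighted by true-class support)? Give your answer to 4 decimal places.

0.7878

Per-class precision (TP/(TP+FP)):
  en: TP=52, FP=5+5+7=17 → 52/69 = 0.75362
  fr: TP=19, FP=1+3+4=8 → 19/27 = 0.70370
  de: TP=44, FP=2+3+6=11 → 44/55 = 0.80000
  es: TP=36, FP=1+2+3=6 → 36/42 = 0.85714
Weighted-precision = Σ (supportᵢ/N)·precisionᵢ with N=193: (56/193)·0.75362 + (29/193)·0.70370 + (55/193)·0.80000 + (53/193)·0.85714 = 0.7878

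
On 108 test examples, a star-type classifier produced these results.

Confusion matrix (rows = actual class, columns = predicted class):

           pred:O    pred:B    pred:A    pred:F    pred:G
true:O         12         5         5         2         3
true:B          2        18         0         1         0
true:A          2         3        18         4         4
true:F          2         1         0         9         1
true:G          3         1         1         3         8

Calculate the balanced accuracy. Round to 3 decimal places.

0.615

Balanced accuracy = mean of per-class recall.
  O: recall = 12/27 = 0.4444
  B: recall = 18/21 = 0.8571
  A: recall = 18/31 = 0.5806
  F: recall = 9/13 = 0.6923
  G: recall = 8/16 = 0.5000
Mean = (0.4444 + 0.8571 + 0.5806 + 0.6923 + 0.5000) / 5 = 0.615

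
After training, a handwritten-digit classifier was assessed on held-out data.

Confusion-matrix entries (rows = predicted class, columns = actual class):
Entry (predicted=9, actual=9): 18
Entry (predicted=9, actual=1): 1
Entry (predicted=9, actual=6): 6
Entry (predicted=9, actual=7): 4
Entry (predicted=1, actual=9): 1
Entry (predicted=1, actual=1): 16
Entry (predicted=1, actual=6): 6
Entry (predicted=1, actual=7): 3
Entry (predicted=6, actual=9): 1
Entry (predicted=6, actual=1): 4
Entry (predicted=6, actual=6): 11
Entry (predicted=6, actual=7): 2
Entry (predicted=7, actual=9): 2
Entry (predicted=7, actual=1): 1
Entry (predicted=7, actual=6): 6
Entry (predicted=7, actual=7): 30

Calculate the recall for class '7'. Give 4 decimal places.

0.7692

recall = TP/(TP+FN).
7: TP=30, FN=4+3+2=9 → 30/39 = 0.76923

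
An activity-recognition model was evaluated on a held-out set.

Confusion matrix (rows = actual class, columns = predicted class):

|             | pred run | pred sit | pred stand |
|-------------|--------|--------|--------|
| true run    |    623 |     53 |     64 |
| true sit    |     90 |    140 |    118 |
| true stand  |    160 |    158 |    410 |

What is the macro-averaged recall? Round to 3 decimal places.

Per-class recall (TP/(TP+FN)):
  run: TP=623, FN=53+64=117 → 623/740 = 0.8419
  sit: TP=140, FN=90+118=208 → 140/348 = 0.4023
  stand: TP=410, FN=160+158=318 → 410/728 = 0.5632
Macro-recall = mean = (0.8419 + 0.4023 + 0.5632) / 3 = 0.602

0.602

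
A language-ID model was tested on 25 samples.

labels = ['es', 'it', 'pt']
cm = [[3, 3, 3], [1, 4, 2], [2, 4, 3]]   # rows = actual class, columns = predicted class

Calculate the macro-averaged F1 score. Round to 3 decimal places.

Per-class F1 score (2·TP/(2·TP+FP+FN)):
  es: TP=3, FP=1+2=3, FN=3+3=6 → 6/15 = 0.4000
  it: TP=4, FP=3+4=7, FN=1+2=3 → 8/18 = 0.4444
  pt: TP=3, FP=3+2=5, FN=2+4=6 → 6/17 = 0.3529
Macro-F1 score = mean = (0.4000 + 0.4444 + 0.3529) / 3 = 0.399

0.399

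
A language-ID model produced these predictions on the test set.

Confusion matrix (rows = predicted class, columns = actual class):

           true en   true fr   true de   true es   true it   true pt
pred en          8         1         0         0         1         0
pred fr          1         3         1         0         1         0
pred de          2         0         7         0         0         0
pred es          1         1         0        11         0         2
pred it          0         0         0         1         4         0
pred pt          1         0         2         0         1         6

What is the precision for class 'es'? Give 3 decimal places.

Treat 'es' as positive and all other classes as negative.
precision = TP/(TP+FP).
es: TP=11, FP=1+1+0+0+2=4 → 11/15 = 0.7333

0.733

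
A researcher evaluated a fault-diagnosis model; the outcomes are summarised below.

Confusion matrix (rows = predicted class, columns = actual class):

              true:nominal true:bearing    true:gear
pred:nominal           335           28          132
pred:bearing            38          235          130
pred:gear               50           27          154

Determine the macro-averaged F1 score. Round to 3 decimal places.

Per-class F1 score (2·TP/(2·TP+FP+FN)):
  nominal: TP=335, FP=28+132=160, FN=38+50=88 → 670/918 = 0.7298
  bearing: TP=235, FP=38+130=168, FN=28+27=55 → 470/693 = 0.6782
  gear: TP=154, FP=50+27=77, FN=132+130=262 → 308/647 = 0.4760
Macro-F1 score = mean = (0.7298 + 0.6782 + 0.4760) / 3 = 0.628

0.628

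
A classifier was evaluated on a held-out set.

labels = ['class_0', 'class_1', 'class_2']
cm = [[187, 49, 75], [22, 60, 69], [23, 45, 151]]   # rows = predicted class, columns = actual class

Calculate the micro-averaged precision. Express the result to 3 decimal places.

0.584

Micro-averaging pools counts across classes: ΣTP=398, ΣFP=283, ΣFN=283.
Micro-precision = TP/(TP+FP) on pooled counts = 0.584 (equals overall accuracy in single-label multiclass).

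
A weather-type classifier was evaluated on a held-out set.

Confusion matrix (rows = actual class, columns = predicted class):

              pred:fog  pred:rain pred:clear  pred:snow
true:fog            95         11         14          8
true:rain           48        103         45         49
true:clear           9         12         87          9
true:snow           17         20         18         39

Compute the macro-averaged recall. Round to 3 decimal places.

Per-class recall (TP/(TP+FN)):
  fog: TP=95, FN=11+14+8=33 → 95/128 = 0.7422
  rain: TP=103, FN=48+45+49=142 → 103/245 = 0.4204
  clear: TP=87, FN=9+12+9=30 → 87/117 = 0.7436
  snow: TP=39, FN=17+20+18=55 → 39/94 = 0.4149
Macro-recall = mean = (0.7422 + 0.4204 + 0.7436 + 0.4149) / 4 = 0.580

0.580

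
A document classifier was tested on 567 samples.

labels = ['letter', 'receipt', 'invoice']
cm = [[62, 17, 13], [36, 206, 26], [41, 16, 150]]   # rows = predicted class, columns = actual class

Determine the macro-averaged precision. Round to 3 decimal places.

0.722

Per-class precision (TP/(TP+FP)):
  letter: TP=62, FP=17+13=30 → 62/92 = 0.6739
  receipt: TP=206, FP=36+26=62 → 206/268 = 0.7687
  invoice: TP=150, FP=41+16=57 → 150/207 = 0.7246
Macro-precision = mean = (0.6739 + 0.7687 + 0.7246) / 3 = 0.722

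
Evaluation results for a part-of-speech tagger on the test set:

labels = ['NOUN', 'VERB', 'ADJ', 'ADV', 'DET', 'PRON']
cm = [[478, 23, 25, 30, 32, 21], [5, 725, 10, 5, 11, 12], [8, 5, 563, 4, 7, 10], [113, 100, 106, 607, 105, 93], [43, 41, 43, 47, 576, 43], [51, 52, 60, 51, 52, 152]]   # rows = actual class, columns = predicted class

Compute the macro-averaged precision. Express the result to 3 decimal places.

Per-class precision (TP/(TP+FP)):
  NOUN: TP=478, FP=5+8+113+43+51=220 → 478/698 = 0.6848
  VERB: TP=725, FP=23+5+100+41+52=221 → 725/946 = 0.7664
  ADJ: TP=563, FP=25+10+106+43+60=244 → 563/807 = 0.6976
  ADV: TP=607, FP=30+5+4+47+51=137 → 607/744 = 0.8159
  DET: TP=576, FP=32+11+7+105+52=207 → 576/783 = 0.7356
  PRON: TP=152, FP=21+12+10+93+43=179 → 152/331 = 0.4592
Macro-precision = mean = (0.6848 + 0.7664 + 0.6976 + 0.8159 + 0.7356 + 0.4592) / 6 = 0.693

0.693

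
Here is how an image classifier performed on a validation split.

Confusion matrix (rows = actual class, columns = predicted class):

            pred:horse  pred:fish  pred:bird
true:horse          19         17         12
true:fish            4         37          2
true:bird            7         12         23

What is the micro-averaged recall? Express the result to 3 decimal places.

0.594

Micro-averaging pools counts across classes: ΣTP=79, ΣFP=54, ΣFN=54.
Micro-recall = TP/(TP+FN) on pooled counts = 0.594 (equals overall accuracy in single-label multiclass).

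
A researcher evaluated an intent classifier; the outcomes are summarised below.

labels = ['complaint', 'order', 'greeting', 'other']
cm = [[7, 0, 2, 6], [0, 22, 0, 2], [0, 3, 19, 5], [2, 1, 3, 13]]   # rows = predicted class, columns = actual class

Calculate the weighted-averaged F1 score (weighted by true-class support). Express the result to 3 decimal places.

0.718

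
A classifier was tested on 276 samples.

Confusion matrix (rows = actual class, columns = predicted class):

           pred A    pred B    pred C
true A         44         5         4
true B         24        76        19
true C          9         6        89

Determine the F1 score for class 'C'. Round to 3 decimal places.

0.824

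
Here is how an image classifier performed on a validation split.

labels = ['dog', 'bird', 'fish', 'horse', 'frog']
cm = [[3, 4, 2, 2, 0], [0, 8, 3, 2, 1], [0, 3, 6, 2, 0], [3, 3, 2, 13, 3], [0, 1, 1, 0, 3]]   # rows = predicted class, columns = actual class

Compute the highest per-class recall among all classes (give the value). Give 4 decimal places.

Per-class recall (TP/(TP+FN)):
  dog: TP=3, FN=0+0+3+0=3 → 3/6 = 0.50000
  bird: TP=8, FN=4+3+3+1=11 → 8/19 = 0.42105
  fish: TP=6, FN=2+3+2+1=8 → 6/14 = 0.42857
  horse: TP=13, FN=2+2+2+0=6 → 13/19 = 0.68421
  frog: TP=3, FN=0+1+0+3=4 → 3/7 = 0.42857
Highest is class 'horse' with recall = 0.6842.

0.6842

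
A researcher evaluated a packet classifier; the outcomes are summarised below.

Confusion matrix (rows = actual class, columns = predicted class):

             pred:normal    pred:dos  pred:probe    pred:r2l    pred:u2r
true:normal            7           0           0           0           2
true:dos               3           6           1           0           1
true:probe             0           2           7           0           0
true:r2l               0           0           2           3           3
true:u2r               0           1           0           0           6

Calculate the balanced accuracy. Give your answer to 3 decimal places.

0.667

Balanced accuracy = mean of per-class recall.
  normal: recall = 7/9 = 0.7778
  dos: recall = 6/11 = 0.5455
  probe: recall = 7/9 = 0.7778
  r2l: recall = 3/8 = 0.3750
  u2r: recall = 6/7 = 0.8571
Mean = (0.7778 + 0.5455 + 0.7778 + 0.3750 + 0.8571) / 5 = 0.667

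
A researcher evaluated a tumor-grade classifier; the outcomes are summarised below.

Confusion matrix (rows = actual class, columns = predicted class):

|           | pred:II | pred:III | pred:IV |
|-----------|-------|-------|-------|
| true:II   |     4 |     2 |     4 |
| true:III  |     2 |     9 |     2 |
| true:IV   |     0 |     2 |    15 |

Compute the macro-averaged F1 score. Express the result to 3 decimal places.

0.661

Per-class F1 score (2·TP/(2·TP+FP+FN)):
  II: TP=4, FP=2+0=2, FN=2+4=6 → 8/16 = 0.5000
  III: TP=9, FP=2+2=4, FN=2+2=4 → 18/26 = 0.6923
  IV: TP=15, FP=4+2=6, FN=0+2=2 → 30/38 = 0.7895
Macro-F1 score = mean = (0.5000 + 0.6923 + 0.7895) / 3 = 0.661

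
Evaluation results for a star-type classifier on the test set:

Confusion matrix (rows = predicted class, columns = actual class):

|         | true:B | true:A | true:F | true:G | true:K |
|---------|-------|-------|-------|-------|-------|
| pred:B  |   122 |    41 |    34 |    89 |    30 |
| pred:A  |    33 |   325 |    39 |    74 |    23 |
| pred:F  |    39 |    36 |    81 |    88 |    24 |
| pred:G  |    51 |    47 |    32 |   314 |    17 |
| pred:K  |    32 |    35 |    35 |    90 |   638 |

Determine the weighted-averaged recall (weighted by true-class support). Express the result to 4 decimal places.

0.6247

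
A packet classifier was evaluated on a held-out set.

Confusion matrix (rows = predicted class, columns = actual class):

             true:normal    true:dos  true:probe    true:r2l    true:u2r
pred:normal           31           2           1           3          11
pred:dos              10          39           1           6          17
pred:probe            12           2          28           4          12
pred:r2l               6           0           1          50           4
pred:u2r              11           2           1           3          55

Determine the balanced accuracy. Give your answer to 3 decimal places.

0.700

Balanced accuracy = mean of per-class recall.
  normal: recall = 31/70 = 0.4429
  dos: recall = 39/45 = 0.8667
  probe: recall = 28/32 = 0.8750
  r2l: recall = 50/66 = 0.7576
  u2r: recall = 55/99 = 0.5556
Mean = (0.4429 + 0.8667 + 0.8750 + 0.7576 + 0.5556) / 5 = 0.700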